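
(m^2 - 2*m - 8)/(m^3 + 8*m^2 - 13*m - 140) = (m + 2)/(m^2 + 12*m + 35)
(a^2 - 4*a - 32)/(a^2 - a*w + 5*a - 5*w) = (a^2 - 4*a - 32)/(a^2 - a*w + 5*a - 5*w)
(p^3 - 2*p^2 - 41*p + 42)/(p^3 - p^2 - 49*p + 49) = (p + 6)/(p + 7)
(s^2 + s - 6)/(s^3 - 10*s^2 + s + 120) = (s - 2)/(s^2 - 13*s + 40)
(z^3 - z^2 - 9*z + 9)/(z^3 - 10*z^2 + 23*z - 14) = (z^2 - 9)/(z^2 - 9*z + 14)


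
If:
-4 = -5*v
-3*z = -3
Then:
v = 4/5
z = 1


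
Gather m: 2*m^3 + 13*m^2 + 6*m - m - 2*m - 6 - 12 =2*m^3 + 13*m^2 + 3*m - 18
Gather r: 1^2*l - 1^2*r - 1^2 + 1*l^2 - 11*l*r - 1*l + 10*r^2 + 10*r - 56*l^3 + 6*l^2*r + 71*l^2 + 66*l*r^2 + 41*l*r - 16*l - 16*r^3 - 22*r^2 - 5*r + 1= -56*l^3 + 72*l^2 - 16*l - 16*r^3 + r^2*(66*l - 12) + r*(6*l^2 + 30*l + 4)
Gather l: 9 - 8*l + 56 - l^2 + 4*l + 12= -l^2 - 4*l + 77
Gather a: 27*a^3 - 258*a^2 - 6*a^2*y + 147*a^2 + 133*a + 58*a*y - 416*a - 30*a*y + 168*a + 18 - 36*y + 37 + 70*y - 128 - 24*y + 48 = 27*a^3 + a^2*(-6*y - 111) + a*(28*y - 115) + 10*y - 25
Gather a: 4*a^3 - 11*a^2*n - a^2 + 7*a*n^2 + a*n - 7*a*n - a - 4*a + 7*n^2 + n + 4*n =4*a^3 + a^2*(-11*n - 1) + a*(7*n^2 - 6*n - 5) + 7*n^2 + 5*n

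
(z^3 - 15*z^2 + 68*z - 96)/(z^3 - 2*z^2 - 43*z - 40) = (z^2 - 7*z + 12)/(z^2 + 6*z + 5)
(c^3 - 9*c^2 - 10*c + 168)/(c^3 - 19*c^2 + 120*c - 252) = (c + 4)/(c - 6)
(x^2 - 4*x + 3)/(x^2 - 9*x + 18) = (x - 1)/(x - 6)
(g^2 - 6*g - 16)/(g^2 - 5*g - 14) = (g - 8)/(g - 7)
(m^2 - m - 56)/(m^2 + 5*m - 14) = (m - 8)/(m - 2)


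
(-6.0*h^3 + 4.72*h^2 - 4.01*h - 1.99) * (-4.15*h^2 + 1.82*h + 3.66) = 24.9*h^5 - 30.508*h^4 + 3.2719*h^3 + 18.2355*h^2 - 18.2984*h - 7.2834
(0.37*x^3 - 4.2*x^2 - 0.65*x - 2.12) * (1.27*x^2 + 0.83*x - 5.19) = 0.4699*x^5 - 5.0269*x^4 - 6.2318*x^3 + 18.5661*x^2 + 1.6139*x + 11.0028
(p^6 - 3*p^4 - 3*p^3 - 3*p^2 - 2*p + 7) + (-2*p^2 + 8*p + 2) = p^6 - 3*p^4 - 3*p^3 - 5*p^2 + 6*p + 9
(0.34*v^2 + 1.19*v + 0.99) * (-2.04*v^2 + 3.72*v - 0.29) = -0.6936*v^4 - 1.1628*v^3 + 2.3086*v^2 + 3.3377*v - 0.2871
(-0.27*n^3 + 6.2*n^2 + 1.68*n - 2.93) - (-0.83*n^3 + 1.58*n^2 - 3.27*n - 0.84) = 0.56*n^3 + 4.62*n^2 + 4.95*n - 2.09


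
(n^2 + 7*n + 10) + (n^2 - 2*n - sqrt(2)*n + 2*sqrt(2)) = 2*n^2 - sqrt(2)*n + 5*n + 2*sqrt(2) + 10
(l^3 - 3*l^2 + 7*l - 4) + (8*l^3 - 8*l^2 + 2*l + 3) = 9*l^3 - 11*l^2 + 9*l - 1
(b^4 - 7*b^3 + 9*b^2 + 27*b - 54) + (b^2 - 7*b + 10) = b^4 - 7*b^3 + 10*b^2 + 20*b - 44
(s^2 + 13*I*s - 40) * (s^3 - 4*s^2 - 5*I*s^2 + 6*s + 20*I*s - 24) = s^5 - 4*s^4 + 8*I*s^4 + 31*s^3 - 32*I*s^3 - 124*s^2 + 278*I*s^2 - 240*s - 1112*I*s + 960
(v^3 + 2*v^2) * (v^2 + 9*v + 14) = v^5 + 11*v^4 + 32*v^3 + 28*v^2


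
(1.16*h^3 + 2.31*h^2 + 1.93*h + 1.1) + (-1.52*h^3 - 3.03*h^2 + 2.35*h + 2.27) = -0.36*h^3 - 0.72*h^2 + 4.28*h + 3.37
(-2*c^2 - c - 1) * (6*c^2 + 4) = -12*c^4 - 6*c^3 - 14*c^2 - 4*c - 4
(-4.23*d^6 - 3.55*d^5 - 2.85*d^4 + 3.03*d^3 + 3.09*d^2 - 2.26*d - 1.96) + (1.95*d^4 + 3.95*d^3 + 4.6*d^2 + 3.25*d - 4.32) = -4.23*d^6 - 3.55*d^5 - 0.9*d^4 + 6.98*d^3 + 7.69*d^2 + 0.99*d - 6.28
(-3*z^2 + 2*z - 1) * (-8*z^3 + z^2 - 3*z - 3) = 24*z^5 - 19*z^4 + 19*z^3 + 2*z^2 - 3*z + 3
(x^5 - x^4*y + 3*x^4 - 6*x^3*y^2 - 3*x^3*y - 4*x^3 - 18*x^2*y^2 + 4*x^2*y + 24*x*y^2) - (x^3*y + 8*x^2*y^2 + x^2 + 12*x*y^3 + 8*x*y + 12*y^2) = x^5 - x^4*y + 3*x^4 - 6*x^3*y^2 - 4*x^3*y - 4*x^3 - 26*x^2*y^2 + 4*x^2*y - x^2 - 12*x*y^3 + 24*x*y^2 - 8*x*y - 12*y^2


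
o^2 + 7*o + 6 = (o + 1)*(o + 6)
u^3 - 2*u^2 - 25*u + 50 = (u - 5)*(u - 2)*(u + 5)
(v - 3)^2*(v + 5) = v^3 - v^2 - 21*v + 45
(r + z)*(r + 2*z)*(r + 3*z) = r^3 + 6*r^2*z + 11*r*z^2 + 6*z^3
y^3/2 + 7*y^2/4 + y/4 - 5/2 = (y/2 + 1)*(y - 1)*(y + 5/2)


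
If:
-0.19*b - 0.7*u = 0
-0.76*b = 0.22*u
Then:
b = 0.00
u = 0.00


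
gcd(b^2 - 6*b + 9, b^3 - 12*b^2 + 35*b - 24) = b - 3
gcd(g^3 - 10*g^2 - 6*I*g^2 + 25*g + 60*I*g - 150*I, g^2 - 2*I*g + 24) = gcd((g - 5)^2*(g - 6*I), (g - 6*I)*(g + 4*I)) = g - 6*I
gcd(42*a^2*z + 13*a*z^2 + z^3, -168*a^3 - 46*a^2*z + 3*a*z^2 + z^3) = 6*a + z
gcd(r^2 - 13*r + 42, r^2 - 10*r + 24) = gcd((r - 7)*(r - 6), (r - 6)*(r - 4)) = r - 6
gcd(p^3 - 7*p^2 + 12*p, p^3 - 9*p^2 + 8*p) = p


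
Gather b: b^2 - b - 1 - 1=b^2 - b - 2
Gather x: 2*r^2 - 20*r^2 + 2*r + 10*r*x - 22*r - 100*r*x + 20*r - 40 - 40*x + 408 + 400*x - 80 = -18*r^2 + x*(360 - 90*r) + 288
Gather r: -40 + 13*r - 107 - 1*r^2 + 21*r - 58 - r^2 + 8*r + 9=-2*r^2 + 42*r - 196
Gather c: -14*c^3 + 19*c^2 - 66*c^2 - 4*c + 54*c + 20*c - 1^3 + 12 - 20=-14*c^3 - 47*c^2 + 70*c - 9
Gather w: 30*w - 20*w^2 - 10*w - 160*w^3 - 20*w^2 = -160*w^3 - 40*w^2 + 20*w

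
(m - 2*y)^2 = m^2 - 4*m*y + 4*y^2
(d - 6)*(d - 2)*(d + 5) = d^3 - 3*d^2 - 28*d + 60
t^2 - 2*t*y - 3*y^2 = (t - 3*y)*(t + y)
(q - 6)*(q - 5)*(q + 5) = q^3 - 6*q^2 - 25*q + 150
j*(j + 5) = j^2 + 5*j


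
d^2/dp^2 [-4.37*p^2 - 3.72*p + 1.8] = -8.74000000000000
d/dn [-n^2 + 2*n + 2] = 2 - 2*n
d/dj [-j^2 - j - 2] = -2*j - 1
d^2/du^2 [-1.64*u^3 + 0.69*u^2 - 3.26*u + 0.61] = 1.38 - 9.84*u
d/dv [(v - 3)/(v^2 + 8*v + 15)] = (v^2 + 8*v - 2*(v - 3)*(v + 4) + 15)/(v^2 + 8*v + 15)^2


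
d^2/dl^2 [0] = 0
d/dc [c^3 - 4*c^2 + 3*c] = 3*c^2 - 8*c + 3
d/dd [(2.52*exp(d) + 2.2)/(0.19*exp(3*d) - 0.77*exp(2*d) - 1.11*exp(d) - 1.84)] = (-0.9576*exp(3*d) + 0.6864*exp(2*d) + 3.388*exp(d) - 2.1948)*exp(d)/(0.0361*exp(6*d) - 0.2926*exp(5*d) + 0.1711*exp(4*d) + 1.0102*exp(3*d) + 4.0657*exp(2*d) + 4.0848*exp(d) + 3.3856)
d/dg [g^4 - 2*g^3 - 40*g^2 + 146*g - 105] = 4*g^3 - 6*g^2 - 80*g + 146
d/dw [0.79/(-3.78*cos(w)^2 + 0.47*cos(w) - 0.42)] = (0.3713 - 5.9724*cos(w))*sin(w)/(3.78*cos(w)^2 - 0.47*cos(w) + 0.42)^2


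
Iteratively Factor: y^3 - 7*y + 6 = (y - 2)*(y^2 + 2*y - 3) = (y - 2)*(y - 1)*(y + 3)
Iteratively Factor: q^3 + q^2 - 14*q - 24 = (q + 2)*(q^2 - q - 12) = (q + 2)*(q + 3)*(q - 4)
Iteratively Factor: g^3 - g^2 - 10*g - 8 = (g + 2)*(g^2 - 3*g - 4) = (g + 1)*(g + 2)*(g - 4)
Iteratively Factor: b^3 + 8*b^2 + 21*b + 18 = (b + 3)*(b^2 + 5*b + 6) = (b + 3)^2*(b + 2)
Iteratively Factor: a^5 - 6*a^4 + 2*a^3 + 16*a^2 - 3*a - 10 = (a + 1)*(a^4 - 7*a^3 + 9*a^2 + 7*a - 10) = (a - 1)*(a + 1)*(a^3 - 6*a^2 + 3*a + 10) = (a - 5)*(a - 1)*(a + 1)*(a^2 - a - 2) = (a - 5)*(a - 2)*(a - 1)*(a + 1)*(a + 1)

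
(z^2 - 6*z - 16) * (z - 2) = z^3 - 8*z^2 - 4*z + 32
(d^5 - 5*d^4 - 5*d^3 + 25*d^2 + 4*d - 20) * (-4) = -4*d^5 + 20*d^4 + 20*d^3 - 100*d^2 - 16*d + 80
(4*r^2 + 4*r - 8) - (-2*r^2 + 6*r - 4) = 6*r^2 - 2*r - 4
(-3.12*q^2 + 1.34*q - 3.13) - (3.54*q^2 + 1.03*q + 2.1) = -6.66*q^2 + 0.31*q - 5.23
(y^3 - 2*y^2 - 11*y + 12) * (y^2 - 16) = y^5 - 2*y^4 - 27*y^3 + 44*y^2 + 176*y - 192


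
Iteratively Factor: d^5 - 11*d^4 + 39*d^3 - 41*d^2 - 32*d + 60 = (d - 2)*(d^4 - 9*d^3 + 21*d^2 + d - 30) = (d - 2)*(d + 1)*(d^3 - 10*d^2 + 31*d - 30) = (d - 2)^2*(d + 1)*(d^2 - 8*d + 15) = (d - 3)*(d - 2)^2*(d + 1)*(d - 5)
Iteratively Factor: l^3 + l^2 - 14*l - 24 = (l + 3)*(l^2 - 2*l - 8) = (l + 2)*(l + 3)*(l - 4)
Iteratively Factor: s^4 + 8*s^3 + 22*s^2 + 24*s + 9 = (s + 3)*(s^3 + 5*s^2 + 7*s + 3) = (s + 1)*(s + 3)*(s^2 + 4*s + 3) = (s + 1)*(s + 3)^2*(s + 1)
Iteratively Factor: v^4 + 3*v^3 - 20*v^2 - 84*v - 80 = (v + 2)*(v^3 + v^2 - 22*v - 40) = (v - 5)*(v + 2)*(v^2 + 6*v + 8) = (v - 5)*(v + 2)*(v + 4)*(v + 2)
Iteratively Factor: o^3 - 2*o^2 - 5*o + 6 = (o + 2)*(o^2 - 4*o + 3) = (o - 1)*(o + 2)*(o - 3)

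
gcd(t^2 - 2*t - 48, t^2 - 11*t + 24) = t - 8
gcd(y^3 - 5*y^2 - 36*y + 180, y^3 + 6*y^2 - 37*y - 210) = y - 6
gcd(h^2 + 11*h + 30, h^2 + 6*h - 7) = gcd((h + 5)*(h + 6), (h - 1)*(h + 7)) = 1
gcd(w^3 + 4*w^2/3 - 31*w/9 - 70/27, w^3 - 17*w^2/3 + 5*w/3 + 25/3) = w - 5/3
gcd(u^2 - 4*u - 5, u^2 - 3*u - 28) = 1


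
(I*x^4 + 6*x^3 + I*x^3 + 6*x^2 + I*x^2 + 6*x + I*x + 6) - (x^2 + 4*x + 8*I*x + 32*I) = I*x^4 + 6*x^3 + I*x^3 + 5*x^2 + I*x^2 + 2*x - 7*I*x + 6 - 32*I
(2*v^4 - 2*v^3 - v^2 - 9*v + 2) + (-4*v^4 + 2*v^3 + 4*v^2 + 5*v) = -2*v^4 + 3*v^2 - 4*v + 2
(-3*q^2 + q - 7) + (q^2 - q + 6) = -2*q^2 - 1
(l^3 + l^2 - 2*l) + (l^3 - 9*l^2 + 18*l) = 2*l^3 - 8*l^2 + 16*l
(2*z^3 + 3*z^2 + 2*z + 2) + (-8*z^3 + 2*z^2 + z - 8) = -6*z^3 + 5*z^2 + 3*z - 6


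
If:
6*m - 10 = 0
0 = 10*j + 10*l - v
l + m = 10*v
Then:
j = 5/3 - 99*v/10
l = 10*v - 5/3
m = 5/3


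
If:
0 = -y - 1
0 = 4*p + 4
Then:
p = -1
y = -1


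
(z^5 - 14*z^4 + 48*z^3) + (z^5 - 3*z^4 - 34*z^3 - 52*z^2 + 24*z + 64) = 2*z^5 - 17*z^4 + 14*z^3 - 52*z^2 + 24*z + 64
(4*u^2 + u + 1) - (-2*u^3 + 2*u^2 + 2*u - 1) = 2*u^3 + 2*u^2 - u + 2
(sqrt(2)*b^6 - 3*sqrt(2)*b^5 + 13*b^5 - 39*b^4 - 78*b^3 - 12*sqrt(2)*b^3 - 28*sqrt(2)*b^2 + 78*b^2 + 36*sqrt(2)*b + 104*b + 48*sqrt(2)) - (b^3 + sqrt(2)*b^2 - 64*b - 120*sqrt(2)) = sqrt(2)*b^6 - 3*sqrt(2)*b^5 + 13*b^5 - 39*b^4 - 79*b^3 - 12*sqrt(2)*b^3 - 29*sqrt(2)*b^2 + 78*b^2 + 36*sqrt(2)*b + 168*b + 168*sqrt(2)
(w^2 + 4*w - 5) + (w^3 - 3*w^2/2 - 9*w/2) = w^3 - w^2/2 - w/2 - 5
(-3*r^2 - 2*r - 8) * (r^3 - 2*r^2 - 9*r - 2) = -3*r^5 + 4*r^4 + 23*r^3 + 40*r^2 + 76*r + 16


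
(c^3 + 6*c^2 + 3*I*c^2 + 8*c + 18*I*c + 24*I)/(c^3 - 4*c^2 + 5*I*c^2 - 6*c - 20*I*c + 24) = (c^2 + 6*c + 8)/(c^2 + 2*c*(-2 + I) - 8*I)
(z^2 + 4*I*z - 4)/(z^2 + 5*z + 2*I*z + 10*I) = (z + 2*I)/(z + 5)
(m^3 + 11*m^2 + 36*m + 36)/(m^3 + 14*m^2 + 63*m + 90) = (m + 2)/(m + 5)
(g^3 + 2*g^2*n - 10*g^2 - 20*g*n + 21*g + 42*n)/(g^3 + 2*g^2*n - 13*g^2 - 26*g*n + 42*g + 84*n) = (g - 3)/(g - 6)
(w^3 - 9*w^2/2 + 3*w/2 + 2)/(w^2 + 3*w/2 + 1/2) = (w^2 - 5*w + 4)/(w + 1)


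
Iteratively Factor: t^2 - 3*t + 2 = (t - 1)*(t - 2)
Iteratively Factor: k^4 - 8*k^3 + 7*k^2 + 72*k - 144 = (k - 4)*(k^3 - 4*k^2 - 9*k + 36) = (k - 4)*(k - 3)*(k^2 - k - 12) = (k - 4)^2*(k - 3)*(k + 3)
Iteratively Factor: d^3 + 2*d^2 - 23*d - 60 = (d + 3)*(d^2 - d - 20) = (d - 5)*(d + 3)*(d + 4)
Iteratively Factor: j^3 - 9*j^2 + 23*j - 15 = (j - 1)*(j^2 - 8*j + 15) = (j - 3)*(j - 1)*(j - 5)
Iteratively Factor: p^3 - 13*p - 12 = (p - 4)*(p^2 + 4*p + 3) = (p - 4)*(p + 1)*(p + 3)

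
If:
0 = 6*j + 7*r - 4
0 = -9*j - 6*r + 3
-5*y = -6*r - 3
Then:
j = -1/9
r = 2/3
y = 7/5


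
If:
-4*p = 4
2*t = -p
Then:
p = -1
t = 1/2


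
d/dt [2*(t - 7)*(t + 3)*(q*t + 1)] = 6*q*t^2 - 16*q*t - 42*q + 4*t - 8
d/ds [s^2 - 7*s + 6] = 2*s - 7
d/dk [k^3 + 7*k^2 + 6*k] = 3*k^2 + 14*k + 6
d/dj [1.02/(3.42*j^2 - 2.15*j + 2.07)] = (2.193 - 6.9768*j)/(3.42*j^2 - 2.15*j + 2.07)^2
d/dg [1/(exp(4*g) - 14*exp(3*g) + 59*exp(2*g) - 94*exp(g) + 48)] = (-4*exp(3*g) + 42*exp(2*g) - 118*exp(g) + 94)*exp(g)/(exp(4*g) - 14*exp(3*g) + 59*exp(2*g) - 94*exp(g) + 48)^2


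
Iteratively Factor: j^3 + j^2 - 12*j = (j)*(j^2 + j - 12) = j*(j + 4)*(j - 3)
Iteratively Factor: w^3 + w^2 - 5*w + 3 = (w + 3)*(w^2 - 2*w + 1) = (w - 1)*(w + 3)*(w - 1)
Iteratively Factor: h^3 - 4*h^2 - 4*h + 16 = (h - 4)*(h^2 - 4) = (h - 4)*(h + 2)*(h - 2)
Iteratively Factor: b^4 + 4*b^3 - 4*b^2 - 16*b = (b)*(b^3 + 4*b^2 - 4*b - 16) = b*(b + 2)*(b^2 + 2*b - 8) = b*(b - 2)*(b + 2)*(b + 4)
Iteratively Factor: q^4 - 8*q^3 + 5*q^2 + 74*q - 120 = (q + 3)*(q^3 - 11*q^2 + 38*q - 40) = (q - 4)*(q + 3)*(q^2 - 7*q + 10) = (q - 5)*(q - 4)*(q + 3)*(q - 2)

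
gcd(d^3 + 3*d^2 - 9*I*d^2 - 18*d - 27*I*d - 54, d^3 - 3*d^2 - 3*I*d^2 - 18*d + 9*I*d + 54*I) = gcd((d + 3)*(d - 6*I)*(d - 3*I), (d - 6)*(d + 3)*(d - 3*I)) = d^2 + d*(3 - 3*I) - 9*I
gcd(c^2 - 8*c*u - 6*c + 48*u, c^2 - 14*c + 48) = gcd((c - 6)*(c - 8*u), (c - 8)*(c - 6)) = c - 6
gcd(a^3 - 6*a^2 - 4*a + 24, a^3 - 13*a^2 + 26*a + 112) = a + 2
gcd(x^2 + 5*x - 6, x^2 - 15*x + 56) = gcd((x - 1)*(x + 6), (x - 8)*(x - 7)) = 1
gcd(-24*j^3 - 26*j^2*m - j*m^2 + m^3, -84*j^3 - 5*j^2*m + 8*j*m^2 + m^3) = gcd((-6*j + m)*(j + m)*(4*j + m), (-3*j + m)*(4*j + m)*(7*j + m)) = 4*j + m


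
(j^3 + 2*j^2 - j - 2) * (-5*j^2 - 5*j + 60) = -5*j^5 - 15*j^4 + 55*j^3 + 135*j^2 - 50*j - 120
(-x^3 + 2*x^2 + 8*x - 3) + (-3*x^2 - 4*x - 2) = -x^3 - x^2 + 4*x - 5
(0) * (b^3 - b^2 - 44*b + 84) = 0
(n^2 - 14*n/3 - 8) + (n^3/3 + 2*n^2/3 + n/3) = n^3/3 + 5*n^2/3 - 13*n/3 - 8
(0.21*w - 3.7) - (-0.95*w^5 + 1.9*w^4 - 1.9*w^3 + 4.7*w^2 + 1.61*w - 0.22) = 0.95*w^5 - 1.9*w^4 + 1.9*w^3 - 4.7*w^2 - 1.4*w - 3.48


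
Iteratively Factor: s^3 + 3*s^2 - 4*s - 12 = (s - 2)*(s^2 + 5*s + 6) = (s - 2)*(s + 2)*(s + 3)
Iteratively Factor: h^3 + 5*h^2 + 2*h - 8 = (h + 2)*(h^2 + 3*h - 4) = (h - 1)*(h + 2)*(h + 4)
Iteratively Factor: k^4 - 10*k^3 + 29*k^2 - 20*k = (k - 1)*(k^3 - 9*k^2 + 20*k) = (k - 5)*(k - 1)*(k^2 - 4*k) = k*(k - 5)*(k - 1)*(k - 4)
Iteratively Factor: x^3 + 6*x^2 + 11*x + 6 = (x + 2)*(x^2 + 4*x + 3) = (x + 2)*(x + 3)*(x + 1)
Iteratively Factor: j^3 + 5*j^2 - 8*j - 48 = (j + 4)*(j^2 + j - 12) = (j + 4)^2*(j - 3)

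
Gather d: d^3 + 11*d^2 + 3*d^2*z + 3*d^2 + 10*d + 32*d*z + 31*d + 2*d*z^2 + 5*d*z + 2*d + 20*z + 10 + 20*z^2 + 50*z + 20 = d^3 + d^2*(3*z + 14) + d*(2*z^2 + 37*z + 43) + 20*z^2 + 70*z + 30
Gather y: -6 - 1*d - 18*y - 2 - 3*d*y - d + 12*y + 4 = -2*d + y*(-3*d - 6) - 4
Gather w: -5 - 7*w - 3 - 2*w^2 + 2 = -2*w^2 - 7*w - 6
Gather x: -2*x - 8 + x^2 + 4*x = x^2 + 2*x - 8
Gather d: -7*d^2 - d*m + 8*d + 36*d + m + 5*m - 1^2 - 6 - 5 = -7*d^2 + d*(44 - m) + 6*m - 12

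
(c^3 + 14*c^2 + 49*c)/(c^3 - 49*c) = (c + 7)/(c - 7)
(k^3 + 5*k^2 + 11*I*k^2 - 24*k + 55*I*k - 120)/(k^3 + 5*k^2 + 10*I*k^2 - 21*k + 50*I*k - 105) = (k + 8*I)/(k + 7*I)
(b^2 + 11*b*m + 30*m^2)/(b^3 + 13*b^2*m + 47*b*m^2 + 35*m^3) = (b + 6*m)/(b^2 + 8*b*m + 7*m^2)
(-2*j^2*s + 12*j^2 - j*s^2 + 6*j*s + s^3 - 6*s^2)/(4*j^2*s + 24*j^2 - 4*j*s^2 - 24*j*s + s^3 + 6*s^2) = (j*s - 6*j + s^2 - 6*s)/(-2*j*s - 12*j + s^2 + 6*s)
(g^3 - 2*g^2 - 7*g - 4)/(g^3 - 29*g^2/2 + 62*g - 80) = 2*(g^2 + 2*g + 1)/(2*g^2 - 21*g + 40)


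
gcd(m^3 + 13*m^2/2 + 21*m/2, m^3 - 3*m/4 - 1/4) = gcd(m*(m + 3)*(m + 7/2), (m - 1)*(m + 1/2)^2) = 1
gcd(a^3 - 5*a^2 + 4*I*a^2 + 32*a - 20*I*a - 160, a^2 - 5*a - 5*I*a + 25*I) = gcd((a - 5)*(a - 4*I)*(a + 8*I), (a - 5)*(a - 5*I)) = a - 5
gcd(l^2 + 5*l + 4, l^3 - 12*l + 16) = l + 4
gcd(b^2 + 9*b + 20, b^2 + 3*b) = 1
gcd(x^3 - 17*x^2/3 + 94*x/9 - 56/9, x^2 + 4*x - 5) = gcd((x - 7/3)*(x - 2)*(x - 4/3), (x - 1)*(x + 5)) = 1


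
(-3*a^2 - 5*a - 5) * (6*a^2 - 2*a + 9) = -18*a^4 - 24*a^3 - 47*a^2 - 35*a - 45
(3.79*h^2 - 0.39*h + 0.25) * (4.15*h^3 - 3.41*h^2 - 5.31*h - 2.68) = 15.7285*h^5 - 14.5424*h^4 - 17.7575*h^3 - 8.9388*h^2 - 0.2823*h - 0.67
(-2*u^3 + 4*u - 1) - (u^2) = -2*u^3 - u^2 + 4*u - 1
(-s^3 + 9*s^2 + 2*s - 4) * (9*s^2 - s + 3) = -9*s^5 + 82*s^4 + 6*s^3 - 11*s^2 + 10*s - 12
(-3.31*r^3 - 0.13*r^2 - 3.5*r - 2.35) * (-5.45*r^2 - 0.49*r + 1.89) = 18.0395*r^5 + 2.3304*r^4 + 12.8828*r^3 + 14.2768*r^2 - 5.4635*r - 4.4415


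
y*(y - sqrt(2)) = y^2 - sqrt(2)*y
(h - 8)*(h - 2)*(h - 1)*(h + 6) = h^4 - 5*h^3 - 40*h^2 + 140*h - 96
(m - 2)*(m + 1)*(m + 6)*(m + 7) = m^4 + 12*m^3 + 27*m^2 - 68*m - 84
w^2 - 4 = (w - 2)*(w + 2)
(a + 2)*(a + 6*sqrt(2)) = a^2 + 2*a + 6*sqrt(2)*a + 12*sqrt(2)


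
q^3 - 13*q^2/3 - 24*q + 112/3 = (q - 7)*(q - 4/3)*(q + 4)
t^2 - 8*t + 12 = (t - 6)*(t - 2)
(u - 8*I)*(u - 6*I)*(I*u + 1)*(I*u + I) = -u^4 - u^3 + 15*I*u^3 + 62*u^2 + 15*I*u^2 + 62*u - 48*I*u - 48*I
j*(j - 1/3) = j^2 - j/3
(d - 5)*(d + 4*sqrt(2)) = d^2 - 5*d + 4*sqrt(2)*d - 20*sqrt(2)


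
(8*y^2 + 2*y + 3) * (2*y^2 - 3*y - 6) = 16*y^4 - 20*y^3 - 48*y^2 - 21*y - 18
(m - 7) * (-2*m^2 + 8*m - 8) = -2*m^3 + 22*m^2 - 64*m + 56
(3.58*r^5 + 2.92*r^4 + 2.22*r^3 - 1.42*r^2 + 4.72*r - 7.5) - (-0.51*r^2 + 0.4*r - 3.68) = 3.58*r^5 + 2.92*r^4 + 2.22*r^3 - 0.91*r^2 + 4.32*r - 3.82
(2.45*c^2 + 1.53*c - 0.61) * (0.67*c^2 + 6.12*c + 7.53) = 1.6415*c^4 + 16.0191*c^3 + 27.4034*c^2 + 7.7877*c - 4.5933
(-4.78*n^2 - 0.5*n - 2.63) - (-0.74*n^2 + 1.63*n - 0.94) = -4.04*n^2 - 2.13*n - 1.69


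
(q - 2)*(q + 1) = q^2 - q - 2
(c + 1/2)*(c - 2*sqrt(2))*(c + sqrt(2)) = c^3 - sqrt(2)*c^2 + c^2/2 - 4*c - sqrt(2)*c/2 - 2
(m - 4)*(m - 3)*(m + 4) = m^3 - 3*m^2 - 16*m + 48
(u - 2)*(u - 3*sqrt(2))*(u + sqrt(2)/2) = u^3 - 5*sqrt(2)*u^2/2 - 2*u^2 - 3*u + 5*sqrt(2)*u + 6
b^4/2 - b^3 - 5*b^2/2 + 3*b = b*(b/2 + 1)*(b - 3)*(b - 1)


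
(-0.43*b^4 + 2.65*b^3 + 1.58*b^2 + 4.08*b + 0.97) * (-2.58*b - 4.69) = 1.1094*b^5 - 4.8203*b^4 - 16.5049*b^3 - 17.9366*b^2 - 21.6378*b - 4.5493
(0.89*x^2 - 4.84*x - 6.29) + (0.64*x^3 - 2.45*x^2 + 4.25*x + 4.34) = 0.64*x^3 - 1.56*x^2 - 0.59*x - 1.95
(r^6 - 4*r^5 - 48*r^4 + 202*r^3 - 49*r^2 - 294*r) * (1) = r^6 - 4*r^5 - 48*r^4 + 202*r^3 - 49*r^2 - 294*r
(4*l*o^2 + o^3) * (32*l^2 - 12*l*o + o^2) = 128*l^3*o^2 - 16*l^2*o^3 - 8*l*o^4 + o^5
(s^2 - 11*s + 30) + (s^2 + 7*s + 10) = 2*s^2 - 4*s + 40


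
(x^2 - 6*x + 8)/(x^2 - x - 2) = (x - 4)/(x + 1)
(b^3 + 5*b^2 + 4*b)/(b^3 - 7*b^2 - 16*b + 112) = b*(b + 1)/(b^2 - 11*b + 28)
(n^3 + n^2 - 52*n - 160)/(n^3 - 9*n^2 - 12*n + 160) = (n + 5)/(n - 5)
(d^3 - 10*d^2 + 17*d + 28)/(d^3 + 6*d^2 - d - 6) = (d^2 - 11*d + 28)/(d^2 + 5*d - 6)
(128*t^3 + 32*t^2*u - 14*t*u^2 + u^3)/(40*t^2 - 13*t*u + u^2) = (16*t^2 + 6*t*u - u^2)/(5*t - u)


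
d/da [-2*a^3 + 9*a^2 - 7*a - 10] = -6*a^2 + 18*a - 7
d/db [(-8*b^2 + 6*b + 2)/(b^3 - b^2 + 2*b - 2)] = 4*(2*b^2 + b - 4)/(b^4 + 4*b^2 + 4)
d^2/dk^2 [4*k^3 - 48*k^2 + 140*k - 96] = 24*k - 96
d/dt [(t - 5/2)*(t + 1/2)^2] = 3*t^2 - 3*t - 9/4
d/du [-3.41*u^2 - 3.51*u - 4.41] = -6.82*u - 3.51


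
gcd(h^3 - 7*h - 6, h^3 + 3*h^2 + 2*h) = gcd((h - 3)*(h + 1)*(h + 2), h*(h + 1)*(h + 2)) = h^2 + 3*h + 2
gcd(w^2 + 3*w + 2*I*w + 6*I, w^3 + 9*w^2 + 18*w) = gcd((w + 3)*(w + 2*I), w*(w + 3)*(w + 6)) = w + 3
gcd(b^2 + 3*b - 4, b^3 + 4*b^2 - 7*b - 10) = 1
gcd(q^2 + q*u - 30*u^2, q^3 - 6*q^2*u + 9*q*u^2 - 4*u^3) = 1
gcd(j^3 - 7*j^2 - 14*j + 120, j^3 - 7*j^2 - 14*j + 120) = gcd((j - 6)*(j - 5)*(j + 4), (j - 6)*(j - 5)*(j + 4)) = j^3 - 7*j^2 - 14*j + 120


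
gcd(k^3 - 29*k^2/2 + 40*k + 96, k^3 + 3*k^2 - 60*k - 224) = k - 8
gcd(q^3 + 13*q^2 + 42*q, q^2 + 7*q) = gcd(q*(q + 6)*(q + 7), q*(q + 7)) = q^2 + 7*q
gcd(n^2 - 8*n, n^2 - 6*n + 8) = 1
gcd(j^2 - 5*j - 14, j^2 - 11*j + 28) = j - 7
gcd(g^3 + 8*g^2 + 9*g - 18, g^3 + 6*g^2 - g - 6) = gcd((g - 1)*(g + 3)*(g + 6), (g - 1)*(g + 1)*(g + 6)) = g^2 + 5*g - 6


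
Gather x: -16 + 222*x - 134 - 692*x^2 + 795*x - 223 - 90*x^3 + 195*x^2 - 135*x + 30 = -90*x^3 - 497*x^2 + 882*x - 343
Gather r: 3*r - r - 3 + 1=2*r - 2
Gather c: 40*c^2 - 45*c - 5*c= 40*c^2 - 50*c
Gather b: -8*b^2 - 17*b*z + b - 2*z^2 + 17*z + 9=-8*b^2 + b*(1 - 17*z) - 2*z^2 + 17*z + 9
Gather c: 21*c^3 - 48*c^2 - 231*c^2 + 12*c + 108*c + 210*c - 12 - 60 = 21*c^3 - 279*c^2 + 330*c - 72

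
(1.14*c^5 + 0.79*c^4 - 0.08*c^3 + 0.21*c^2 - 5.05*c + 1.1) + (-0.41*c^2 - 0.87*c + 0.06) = 1.14*c^5 + 0.79*c^4 - 0.08*c^3 - 0.2*c^2 - 5.92*c + 1.16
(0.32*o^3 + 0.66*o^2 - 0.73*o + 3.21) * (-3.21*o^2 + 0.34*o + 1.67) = -1.0272*o^5 - 2.0098*o^4 + 3.1021*o^3 - 9.4501*o^2 - 0.1277*o + 5.3607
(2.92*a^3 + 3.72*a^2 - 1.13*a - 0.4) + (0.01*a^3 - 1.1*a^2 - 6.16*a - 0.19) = 2.93*a^3 + 2.62*a^2 - 7.29*a - 0.59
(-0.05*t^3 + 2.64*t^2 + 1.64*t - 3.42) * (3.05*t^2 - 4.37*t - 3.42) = -0.1525*t^5 + 8.2705*t^4 - 6.3638*t^3 - 26.6266*t^2 + 9.3366*t + 11.6964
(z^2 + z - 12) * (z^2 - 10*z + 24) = z^4 - 9*z^3 + 2*z^2 + 144*z - 288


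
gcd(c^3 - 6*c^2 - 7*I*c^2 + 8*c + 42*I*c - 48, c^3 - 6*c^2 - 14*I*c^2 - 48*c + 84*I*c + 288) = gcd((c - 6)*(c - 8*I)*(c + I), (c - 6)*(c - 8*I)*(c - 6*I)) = c^2 + c*(-6 - 8*I) + 48*I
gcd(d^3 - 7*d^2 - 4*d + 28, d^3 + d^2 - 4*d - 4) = d^2 - 4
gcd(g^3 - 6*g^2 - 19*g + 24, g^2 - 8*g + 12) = 1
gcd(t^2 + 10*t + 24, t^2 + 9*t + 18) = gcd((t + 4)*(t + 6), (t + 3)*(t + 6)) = t + 6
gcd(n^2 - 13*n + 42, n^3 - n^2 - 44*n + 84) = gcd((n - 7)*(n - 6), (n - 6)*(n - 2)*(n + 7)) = n - 6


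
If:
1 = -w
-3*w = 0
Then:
No Solution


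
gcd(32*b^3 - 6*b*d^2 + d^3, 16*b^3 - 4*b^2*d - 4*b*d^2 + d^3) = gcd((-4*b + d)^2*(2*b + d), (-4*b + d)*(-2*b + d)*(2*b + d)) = 8*b^2 + 2*b*d - d^2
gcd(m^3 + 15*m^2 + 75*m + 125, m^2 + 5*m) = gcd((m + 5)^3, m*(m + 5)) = m + 5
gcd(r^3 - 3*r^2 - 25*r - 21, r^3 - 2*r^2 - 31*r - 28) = r^2 - 6*r - 7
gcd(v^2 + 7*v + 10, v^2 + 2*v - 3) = 1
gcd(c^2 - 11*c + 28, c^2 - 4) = 1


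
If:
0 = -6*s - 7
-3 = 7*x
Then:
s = -7/6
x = -3/7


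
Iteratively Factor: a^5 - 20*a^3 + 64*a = (a + 2)*(a^4 - 2*a^3 - 16*a^2 + 32*a) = (a + 2)*(a + 4)*(a^3 - 6*a^2 + 8*a) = a*(a + 2)*(a + 4)*(a^2 - 6*a + 8) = a*(a - 4)*(a + 2)*(a + 4)*(a - 2)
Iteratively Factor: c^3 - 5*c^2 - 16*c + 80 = (c - 4)*(c^2 - c - 20) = (c - 5)*(c - 4)*(c + 4)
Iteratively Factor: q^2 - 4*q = (q - 4)*(q)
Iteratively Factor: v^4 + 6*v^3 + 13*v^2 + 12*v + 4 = (v + 1)*(v^3 + 5*v^2 + 8*v + 4) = (v + 1)^2*(v^2 + 4*v + 4) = (v + 1)^2*(v + 2)*(v + 2)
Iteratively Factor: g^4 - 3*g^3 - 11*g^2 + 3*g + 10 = (g - 1)*(g^3 - 2*g^2 - 13*g - 10) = (g - 1)*(g + 1)*(g^2 - 3*g - 10) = (g - 5)*(g - 1)*(g + 1)*(g + 2)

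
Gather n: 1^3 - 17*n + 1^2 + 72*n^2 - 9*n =72*n^2 - 26*n + 2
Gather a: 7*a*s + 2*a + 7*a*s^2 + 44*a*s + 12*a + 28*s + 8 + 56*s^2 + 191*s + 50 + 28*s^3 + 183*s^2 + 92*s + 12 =a*(7*s^2 + 51*s + 14) + 28*s^3 + 239*s^2 + 311*s + 70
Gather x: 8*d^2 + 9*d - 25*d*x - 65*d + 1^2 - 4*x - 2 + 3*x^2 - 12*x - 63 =8*d^2 - 56*d + 3*x^2 + x*(-25*d - 16) - 64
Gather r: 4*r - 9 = 4*r - 9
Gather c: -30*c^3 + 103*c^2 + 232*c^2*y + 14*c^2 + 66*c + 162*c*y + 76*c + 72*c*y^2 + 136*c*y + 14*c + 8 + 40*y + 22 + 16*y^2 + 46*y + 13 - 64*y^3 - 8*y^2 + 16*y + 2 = -30*c^3 + c^2*(232*y + 117) + c*(72*y^2 + 298*y + 156) - 64*y^3 + 8*y^2 + 102*y + 45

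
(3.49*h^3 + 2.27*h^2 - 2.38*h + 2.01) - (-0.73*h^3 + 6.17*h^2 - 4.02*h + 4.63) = 4.22*h^3 - 3.9*h^2 + 1.64*h - 2.62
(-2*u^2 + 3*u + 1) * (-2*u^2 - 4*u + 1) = 4*u^4 + 2*u^3 - 16*u^2 - u + 1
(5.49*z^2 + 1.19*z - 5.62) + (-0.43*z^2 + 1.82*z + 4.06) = 5.06*z^2 + 3.01*z - 1.56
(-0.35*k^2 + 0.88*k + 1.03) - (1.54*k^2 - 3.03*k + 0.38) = -1.89*k^2 + 3.91*k + 0.65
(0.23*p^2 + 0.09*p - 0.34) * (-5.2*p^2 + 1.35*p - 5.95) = -1.196*p^4 - 0.1575*p^3 + 0.521*p^2 - 0.9945*p + 2.023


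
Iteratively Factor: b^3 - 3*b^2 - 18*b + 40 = (b - 2)*(b^2 - b - 20) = (b - 5)*(b - 2)*(b + 4)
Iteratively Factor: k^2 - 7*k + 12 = (k - 3)*(k - 4)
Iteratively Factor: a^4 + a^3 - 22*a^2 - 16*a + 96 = (a + 4)*(a^3 - 3*a^2 - 10*a + 24) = (a - 4)*(a + 4)*(a^2 + a - 6) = (a - 4)*(a - 2)*(a + 4)*(a + 3)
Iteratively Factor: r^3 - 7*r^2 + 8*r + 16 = (r - 4)*(r^2 - 3*r - 4) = (r - 4)*(r + 1)*(r - 4)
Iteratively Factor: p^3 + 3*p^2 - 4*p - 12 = (p + 3)*(p^2 - 4) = (p - 2)*(p + 3)*(p + 2)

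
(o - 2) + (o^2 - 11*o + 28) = o^2 - 10*o + 26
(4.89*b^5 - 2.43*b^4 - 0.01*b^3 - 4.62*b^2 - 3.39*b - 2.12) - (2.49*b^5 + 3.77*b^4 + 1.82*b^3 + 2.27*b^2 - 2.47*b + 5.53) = 2.4*b^5 - 6.2*b^4 - 1.83*b^3 - 6.89*b^2 - 0.92*b - 7.65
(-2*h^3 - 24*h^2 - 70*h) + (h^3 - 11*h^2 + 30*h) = -h^3 - 35*h^2 - 40*h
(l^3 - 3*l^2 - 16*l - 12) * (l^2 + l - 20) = l^5 - 2*l^4 - 39*l^3 + 32*l^2 + 308*l + 240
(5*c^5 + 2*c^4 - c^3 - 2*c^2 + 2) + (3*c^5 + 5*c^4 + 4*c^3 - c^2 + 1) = 8*c^5 + 7*c^4 + 3*c^3 - 3*c^2 + 3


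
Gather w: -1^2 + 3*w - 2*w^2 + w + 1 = -2*w^2 + 4*w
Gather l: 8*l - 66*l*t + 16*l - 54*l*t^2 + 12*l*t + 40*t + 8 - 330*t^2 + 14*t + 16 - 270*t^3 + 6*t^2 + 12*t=l*(-54*t^2 - 54*t + 24) - 270*t^3 - 324*t^2 + 66*t + 24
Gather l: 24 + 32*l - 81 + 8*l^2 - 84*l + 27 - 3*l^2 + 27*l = 5*l^2 - 25*l - 30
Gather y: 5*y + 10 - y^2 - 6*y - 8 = -y^2 - y + 2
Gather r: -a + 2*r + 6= -a + 2*r + 6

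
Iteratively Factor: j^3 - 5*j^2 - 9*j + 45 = (j - 5)*(j^2 - 9) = (j - 5)*(j - 3)*(j + 3)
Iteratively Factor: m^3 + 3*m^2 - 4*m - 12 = (m + 2)*(m^2 + m - 6) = (m + 2)*(m + 3)*(m - 2)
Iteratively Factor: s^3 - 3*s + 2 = (s - 1)*(s^2 + s - 2) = (s - 1)*(s + 2)*(s - 1)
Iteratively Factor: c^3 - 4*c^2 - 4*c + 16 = (c - 2)*(c^2 - 2*c - 8) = (c - 2)*(c + 2)*(c - 4)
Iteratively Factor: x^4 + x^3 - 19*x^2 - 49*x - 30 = (x - 5)*(x^3 + 6*x^2 + 11*x + 6) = (x - 5)*(x + 1)*(x^2 + 5*x + 6) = (x - 5)*(x + 1)*(x + 3)*(x + 2)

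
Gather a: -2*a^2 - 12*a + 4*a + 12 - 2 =-2*a^2 - 8*a + 10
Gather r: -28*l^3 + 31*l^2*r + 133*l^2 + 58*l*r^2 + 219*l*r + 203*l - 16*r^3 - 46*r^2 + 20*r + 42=-28*l^3 + 133*l^2 + 203*l - 16*r^3 + r^2*(58*l - 46) + r*(31*l^2 + 219*l + 20) + 42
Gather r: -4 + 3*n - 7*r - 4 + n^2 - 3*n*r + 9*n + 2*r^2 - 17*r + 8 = n^2 + 12*n + 2*r^2 + r*(-3*n - 24)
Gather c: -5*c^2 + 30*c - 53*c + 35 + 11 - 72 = -5*c^2 - 23*c - 26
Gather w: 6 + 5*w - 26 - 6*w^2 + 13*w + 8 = -6*w^2 + 18*w - 12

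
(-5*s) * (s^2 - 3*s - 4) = -5*s^3 + 15*s^2 + 20*s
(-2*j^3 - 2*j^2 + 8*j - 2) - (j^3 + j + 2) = -3*j^3 - 2*j^2 + 7*j - 4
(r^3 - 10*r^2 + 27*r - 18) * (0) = 0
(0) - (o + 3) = -o - 3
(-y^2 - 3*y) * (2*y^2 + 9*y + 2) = -2*y^4 - 15*y^3 - 29*y^2 - 6*y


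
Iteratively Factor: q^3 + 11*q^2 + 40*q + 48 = (q + 3)*(q^2 + 8*q + 16) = (q + 3)*(q + 4)*(q + 4)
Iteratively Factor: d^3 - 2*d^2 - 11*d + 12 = (d - 4)*(d^2 + 2*d - 3) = (d - 4)*(d + 3)*(d - 1)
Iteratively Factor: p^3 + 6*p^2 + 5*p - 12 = (p + 3)*(p^2 + 3*p - 4) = (p - 1)*(p + 3)*(p + 4)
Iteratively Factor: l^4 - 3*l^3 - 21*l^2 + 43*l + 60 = (l + 1)*(l^3 - 4*l^2 - 17*l + 60) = (l - 5)*(l + 1)*(l^2 + l - 12) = (l - 5)*(l - 3)*(l + 1)*(l + 4)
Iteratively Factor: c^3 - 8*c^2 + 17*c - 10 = (c - 2)*(c^2 - 6*c + 5) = (c - 2)*(c - 1)*(c - 5)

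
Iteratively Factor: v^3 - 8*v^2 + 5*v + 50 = (v + 2)*(v^2 - 10*v + 25) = (v - 5)*(v + 2)*(v - 5)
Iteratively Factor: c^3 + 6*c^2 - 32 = (c + 4)*(c^2 + 2*c - 8) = (c + 4)^2*(c - 2)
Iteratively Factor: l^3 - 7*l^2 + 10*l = (l - 5)*(l^2 - 2*l) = l*(l - 5)*(l - 2)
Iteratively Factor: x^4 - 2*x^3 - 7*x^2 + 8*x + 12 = (x + 1)*(x^3 - 3*x^2 - 4*x + 12) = (x + 1)*(x + 2)*(x^2 - 5*x + 6) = (x - 2)*(x + 1)*(x + 2)*(x - 3)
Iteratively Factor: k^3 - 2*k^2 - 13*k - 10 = (k + 1)*(k^2 - 3*k - 10) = (k - 5)*(k + 1)*(k + 2)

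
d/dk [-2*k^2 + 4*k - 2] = 4 - 4*k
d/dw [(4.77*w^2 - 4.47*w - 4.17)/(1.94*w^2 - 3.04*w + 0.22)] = (-5.829*w^2 + 18.2784*w - 13.6602)/(3.7636*w^4 - 11.7952*w^3 + 10.0952*w^2 - 1.3376*w + 0.0484)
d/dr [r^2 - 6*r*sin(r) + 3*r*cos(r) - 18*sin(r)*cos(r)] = -3*r*sin(r) - 6*r*cos(r) + 2*r - 6*sin(r) + 3*cos(r) - 18*cos(2*r)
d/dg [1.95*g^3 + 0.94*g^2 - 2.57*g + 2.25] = 5.85*g^2 + 1.88*g - 2.57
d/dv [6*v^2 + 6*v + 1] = 12*v + 6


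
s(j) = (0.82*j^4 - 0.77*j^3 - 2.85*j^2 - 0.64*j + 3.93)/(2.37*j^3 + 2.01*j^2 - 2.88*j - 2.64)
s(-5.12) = -2.37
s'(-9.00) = 0.35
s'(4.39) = 0.36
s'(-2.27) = -0.10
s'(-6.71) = 0.35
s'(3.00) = 0.39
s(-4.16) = -2.04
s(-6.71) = -2.92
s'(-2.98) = 0.25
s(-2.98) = -1.68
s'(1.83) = 0.46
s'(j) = (-7.11*j^2 - 4.02*j + 2.88)*(0.82*j^4 - 0.77*j^3 - 2.85*j^2 - 0.64*j + 3.93)/(2.37*j^3 + 2.01*j^2 - 2.88*j - 2.64)^2 + (3.28*j^3 - 2.31*j^2 - 5.7*j - 0.64)/(2.37*j^3 + 2.01*j^2 - 2.88*j - 2.64)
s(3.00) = 0.31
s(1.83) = -0.17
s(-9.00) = -3.71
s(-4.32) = -2.10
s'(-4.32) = 0.33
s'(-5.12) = 0.34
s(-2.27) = -1.59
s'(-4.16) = 0.33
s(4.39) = 0.83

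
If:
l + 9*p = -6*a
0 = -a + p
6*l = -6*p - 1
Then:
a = 1/84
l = -5/28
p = 1/84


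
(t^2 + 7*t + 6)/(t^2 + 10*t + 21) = (t^2 + 7*t + 6)/(t^2 + 10*t + 21)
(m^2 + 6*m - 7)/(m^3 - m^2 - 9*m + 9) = (m + 7)/(m^2 - 9)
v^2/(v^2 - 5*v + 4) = v^2/(v^2 - 5*v + 4)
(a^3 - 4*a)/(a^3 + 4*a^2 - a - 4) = a*(a^2 - 4)/(a^3 + 4*a^2 - a - 4)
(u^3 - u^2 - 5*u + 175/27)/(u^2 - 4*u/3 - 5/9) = (9*u^2 + 6*u - 35)/(3*(3*u + 1))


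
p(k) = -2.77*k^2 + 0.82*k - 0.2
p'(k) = 0.82 - 5.54*k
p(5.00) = -65.35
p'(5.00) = -26.88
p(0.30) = -0.20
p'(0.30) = -0.84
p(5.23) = -71.68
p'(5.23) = -28.15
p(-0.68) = -2.04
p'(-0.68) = 4.59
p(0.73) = -1.08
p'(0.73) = -3.22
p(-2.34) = -17.29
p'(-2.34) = 13.78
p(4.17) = -44.95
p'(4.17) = -22.28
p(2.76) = -19.04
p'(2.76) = -14.47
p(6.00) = -95.00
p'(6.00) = -32.42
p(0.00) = -0.20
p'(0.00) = 0.82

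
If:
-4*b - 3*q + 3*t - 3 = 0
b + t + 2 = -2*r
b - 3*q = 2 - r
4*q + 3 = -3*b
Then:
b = 21/59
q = -60/59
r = -83/59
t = 27/59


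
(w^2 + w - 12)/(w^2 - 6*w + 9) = (w + 4)/(w - 3)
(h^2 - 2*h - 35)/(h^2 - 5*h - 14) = (h + 5)/(h + 2)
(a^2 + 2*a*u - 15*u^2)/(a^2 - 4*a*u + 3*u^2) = (-a - 5*u)/(-a + u)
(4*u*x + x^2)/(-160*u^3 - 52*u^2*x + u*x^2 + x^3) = x/(-40*u^2 - 3*u*x + x^2)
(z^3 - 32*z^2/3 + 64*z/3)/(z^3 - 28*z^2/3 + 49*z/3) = (3*z^2 - 32*z + 64)/(3*z^2 - 28*z + 49)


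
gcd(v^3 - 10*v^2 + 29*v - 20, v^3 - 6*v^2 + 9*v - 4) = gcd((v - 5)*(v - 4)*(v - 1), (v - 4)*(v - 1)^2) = v^2 - 5*v + 4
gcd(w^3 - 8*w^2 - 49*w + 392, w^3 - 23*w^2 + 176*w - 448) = w^2 - 15*w + 56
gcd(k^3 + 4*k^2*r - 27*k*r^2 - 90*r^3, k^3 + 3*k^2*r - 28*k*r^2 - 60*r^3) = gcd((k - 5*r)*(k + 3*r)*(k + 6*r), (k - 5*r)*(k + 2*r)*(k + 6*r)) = -k^2 - k*r + 30*r^2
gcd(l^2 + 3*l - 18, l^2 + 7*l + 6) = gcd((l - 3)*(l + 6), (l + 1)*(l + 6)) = l + 6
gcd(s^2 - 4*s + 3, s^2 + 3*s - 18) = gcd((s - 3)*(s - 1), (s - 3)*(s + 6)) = s - 3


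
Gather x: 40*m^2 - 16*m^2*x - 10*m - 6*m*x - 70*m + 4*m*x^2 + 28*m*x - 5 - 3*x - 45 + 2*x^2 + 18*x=40*m^2 - 80*m + x^2*(4*m + 2) + x*(-16*m^2 + 22*m + 15) - 50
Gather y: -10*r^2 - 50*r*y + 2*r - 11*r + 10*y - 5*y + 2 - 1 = -10*r^2 - 9*r + y*(5 - 50*r) + 1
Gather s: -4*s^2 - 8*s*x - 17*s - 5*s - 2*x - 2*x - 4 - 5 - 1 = -4*s^2 + s*(-8*x - 22) - 4*x - 10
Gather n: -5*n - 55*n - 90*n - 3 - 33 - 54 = -150*n - 90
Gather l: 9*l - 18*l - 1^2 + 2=1 - 9*l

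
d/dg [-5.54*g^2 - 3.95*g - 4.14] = -11.08*g - 3.95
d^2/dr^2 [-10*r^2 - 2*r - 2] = -20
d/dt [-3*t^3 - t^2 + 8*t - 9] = -9*t^2 - 2*t + 8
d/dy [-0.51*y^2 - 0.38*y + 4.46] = -1.02*y - 0.38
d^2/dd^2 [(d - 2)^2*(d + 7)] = 6*d + 6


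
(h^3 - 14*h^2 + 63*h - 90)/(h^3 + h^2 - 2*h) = (h^3 - 14*h^2 + 63*h - 90)/(h*(h^2 + h - 2))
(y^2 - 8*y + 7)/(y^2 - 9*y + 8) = (y - 7)/(y - 8)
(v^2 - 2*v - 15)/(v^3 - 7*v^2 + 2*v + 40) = (v + 3)/(v^2 - 2*v - 8)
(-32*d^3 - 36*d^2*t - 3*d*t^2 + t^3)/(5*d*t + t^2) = (-32*d^3 - 36*d^2*t - 3*d*t^2 + t^3)/(t*(5*d + t))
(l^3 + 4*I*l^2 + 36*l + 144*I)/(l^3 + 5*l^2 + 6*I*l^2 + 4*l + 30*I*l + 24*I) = (l^2 - 2*I*l + 24)/(l^2 + 5*l + 4)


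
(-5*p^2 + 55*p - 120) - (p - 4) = -5*p^2 + 54*p - 116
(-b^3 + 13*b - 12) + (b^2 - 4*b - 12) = -b^3 + b^2 + 9*b - 24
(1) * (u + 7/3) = u + 7/3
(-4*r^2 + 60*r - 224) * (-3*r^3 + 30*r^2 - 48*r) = 12*r^5 - 300*r^4 + 2664*r^3 - 9600*r^2 + 10752*r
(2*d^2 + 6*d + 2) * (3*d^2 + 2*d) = 6*d^4 + 22*d^3 + 18*d^2 + 4*d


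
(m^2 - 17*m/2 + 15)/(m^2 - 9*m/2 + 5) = (m - 6)/(m - 2)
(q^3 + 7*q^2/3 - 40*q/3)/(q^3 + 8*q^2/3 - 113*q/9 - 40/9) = 3*q/(3*q + 1)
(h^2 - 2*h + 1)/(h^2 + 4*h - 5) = (h - 1)/(h + 5)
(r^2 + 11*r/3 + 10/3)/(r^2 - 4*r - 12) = (r + 5/3)/(r - 6)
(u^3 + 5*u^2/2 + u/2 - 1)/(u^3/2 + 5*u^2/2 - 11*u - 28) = (2*u^2 + u - 1)/(u^2 + 3*u - 28)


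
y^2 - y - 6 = (y - 3)*(y + 2)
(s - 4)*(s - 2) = s^2 - 6*s + 8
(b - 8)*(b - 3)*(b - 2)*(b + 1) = b^4 - 12*b^3 + 33*b^2 - 2*b - 48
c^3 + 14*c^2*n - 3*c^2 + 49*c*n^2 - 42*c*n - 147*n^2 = (c - 3)*(c + 7*n)^2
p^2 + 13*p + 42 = (p + 6)*(p + 7)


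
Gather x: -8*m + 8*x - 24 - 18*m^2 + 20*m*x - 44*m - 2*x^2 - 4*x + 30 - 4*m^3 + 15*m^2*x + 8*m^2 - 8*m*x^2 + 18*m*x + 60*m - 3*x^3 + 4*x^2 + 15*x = -4*m^3 - 10*m^2 + 8*m - 3*x^3 + x^2*(2 - 8*m) + x*(15*m^2 + 38*m + 19) + 6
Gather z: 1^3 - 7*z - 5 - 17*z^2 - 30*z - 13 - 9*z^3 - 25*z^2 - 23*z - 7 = -9*z^3 - 42*z^2 - 60*z - 24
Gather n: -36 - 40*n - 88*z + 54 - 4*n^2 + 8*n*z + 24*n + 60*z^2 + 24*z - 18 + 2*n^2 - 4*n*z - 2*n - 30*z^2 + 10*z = -2*n^2 + n*(4*z - 18) + 30*z^2 - 54*z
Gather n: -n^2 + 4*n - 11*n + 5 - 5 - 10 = -n^2 - 7*n - 10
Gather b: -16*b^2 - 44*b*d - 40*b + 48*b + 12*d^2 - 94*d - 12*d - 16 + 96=-16*b^2 + b*(8 - 44*d) + 12*d^2 - 106*d + 80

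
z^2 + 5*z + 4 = (z + 1)*(z + 4)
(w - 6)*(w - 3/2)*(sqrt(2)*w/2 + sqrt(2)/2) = sqrt(2)*w^3/2 - 13*sqrt(2)*w^2/4 + 3*sqrt(2)*w/4 + 9*sqrt(2)/2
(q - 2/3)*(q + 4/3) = q^2 + 2*q/3 - 8/9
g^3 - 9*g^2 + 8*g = g*(g - 8)*(g - 1)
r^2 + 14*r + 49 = (r + 7)^2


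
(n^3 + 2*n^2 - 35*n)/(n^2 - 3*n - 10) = n*(n + 7)/(n + 2)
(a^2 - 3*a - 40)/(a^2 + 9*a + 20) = (a - 8)/(a + 4)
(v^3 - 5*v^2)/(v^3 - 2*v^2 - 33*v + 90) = v^2/(v^2 + 3*v - 18)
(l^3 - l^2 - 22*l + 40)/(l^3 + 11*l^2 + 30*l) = (l^2 - 6*l + 8)/(l*(l + 6))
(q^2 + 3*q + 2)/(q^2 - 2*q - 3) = (q + 2)/(q - 3)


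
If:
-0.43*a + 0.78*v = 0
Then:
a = 1.81395348837209*v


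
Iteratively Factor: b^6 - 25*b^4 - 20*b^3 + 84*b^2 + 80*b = (b + 4)*(b^5 - 4*b^4 - 9*b^3 + 16*b^2 + 20*b) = (b - 2)*(b + 4)*(b^4 - 2*b^3 - 13*b^2 - 10*b) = b*(b - 2)*(b + 4)*(b^3 - 2*b^2 - 13*b - 10) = b*(b - 2)*(b + 2)*(b + 4)*(b^2 - 4*b - 5) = b*(b - 2)*(b + 1)*(b + 2)*(b + 4)*(b - 5)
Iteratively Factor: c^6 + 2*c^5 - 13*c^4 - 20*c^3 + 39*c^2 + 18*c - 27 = (c - 3)*(c^5 + 5*c^4 + 2*c^3 - 14*c^2 - 3*c + 9) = (c - 3)*(c + 3)*(c^4 + 2*c^3 - 4*c^2 - 2*c + 3) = (c - 3)*(c + 3)^2*(c^3 - c^2 - c + 1) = (c - 3)*(c + 1)*(c + 3)^2*(c^2 - 2*c + 1) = (c - 3)*(c - 1)*(c + 1)*(c + 3)^2*(c - 1)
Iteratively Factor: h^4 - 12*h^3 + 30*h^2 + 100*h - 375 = (h - 5)*(h^3 - 7*h^2 - 5*h + 75) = (h - 5)*(h + 3)*(h^2 - 10*h + 25) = (h - 5)^2*(h + 3)*(h - 5)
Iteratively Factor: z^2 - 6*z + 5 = (z - 5)*(z - 1)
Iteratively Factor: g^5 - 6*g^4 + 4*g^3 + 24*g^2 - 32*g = (g - 4)*(g^4 - 2*g^3 - 4*g^2 + 8*g) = (g - 4)*(g + 2)*(g^3 - 4*g^2 + 4*g) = g*(g - 4)*(g + 2)*(g^2 - 4*g + 4) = g*(g - 4)*(g - 2)*(g + 2)*(g - 2)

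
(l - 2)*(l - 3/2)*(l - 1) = l^3 - 9*l^2/2 + 13*l/2 - 3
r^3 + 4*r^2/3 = r^2*(r + 4/3)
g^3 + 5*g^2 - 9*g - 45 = (g - 3)*(g + 3)*(g + 5)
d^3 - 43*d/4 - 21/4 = (d - 7/2)*(d + 1/2)*(d + 3)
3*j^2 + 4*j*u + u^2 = (j + u)*(3*j + u)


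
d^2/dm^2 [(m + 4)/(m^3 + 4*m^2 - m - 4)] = 2*(3*m^2 + 1)/(m^6 - 3*m^4 + 3*m^2 - 1)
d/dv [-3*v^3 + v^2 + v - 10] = -9*v^2 + 2*v + 1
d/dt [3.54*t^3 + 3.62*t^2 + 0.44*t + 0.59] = 10.62*t^2 + 7.24*t + 0.44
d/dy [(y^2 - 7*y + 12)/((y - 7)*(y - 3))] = -3/(y^2 - 14*y + 49)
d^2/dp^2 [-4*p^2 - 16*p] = -8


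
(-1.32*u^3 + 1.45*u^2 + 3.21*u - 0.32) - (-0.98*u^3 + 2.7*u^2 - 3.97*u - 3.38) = -0.34*u^3 - 1.25*u^2 + 7.18*u + 3.06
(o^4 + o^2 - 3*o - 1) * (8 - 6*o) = -6*o^5 + 8*o^4 - 6*o^3 + 26*o^2 - 18*o - 8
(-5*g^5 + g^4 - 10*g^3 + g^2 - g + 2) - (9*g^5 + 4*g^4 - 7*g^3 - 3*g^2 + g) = -14*g^5 - 3*g^4 - 3*g^3 + 4*g^2 - 2*g + 2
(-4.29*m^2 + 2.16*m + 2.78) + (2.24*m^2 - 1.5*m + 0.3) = -2.05*m^2 + 0.66*m + 3.08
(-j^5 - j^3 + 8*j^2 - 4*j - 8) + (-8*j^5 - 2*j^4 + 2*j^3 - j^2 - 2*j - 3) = -9*j^5 - 2*j^4 + j^3 + 7*j^2 - 6*j - 11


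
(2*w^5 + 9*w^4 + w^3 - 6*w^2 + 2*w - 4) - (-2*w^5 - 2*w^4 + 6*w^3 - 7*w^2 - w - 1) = 4*w^5 + 11*w^4 - 5*w^3 + w^2 + 3*w - 3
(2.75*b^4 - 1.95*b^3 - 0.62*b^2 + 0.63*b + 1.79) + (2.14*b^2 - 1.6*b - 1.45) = 2.75*b^4 - 1.95*b^3 + 1.52*b^2 - 0.97*b + 0.34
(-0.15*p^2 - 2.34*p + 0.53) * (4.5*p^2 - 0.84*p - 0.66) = -0.675*p^4 - 10.404*p^3 + 4.4496*p^2 + 1.0992*p - 0.3498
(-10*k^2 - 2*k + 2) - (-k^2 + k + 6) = -9*k^2 - 3*k - 4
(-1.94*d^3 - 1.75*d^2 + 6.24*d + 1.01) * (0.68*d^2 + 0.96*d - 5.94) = -1.3192*d^5 - 3.0524*d^4 + 14.0868*d^3 + 17.0722*d^2 - 36.096*d - 5.9994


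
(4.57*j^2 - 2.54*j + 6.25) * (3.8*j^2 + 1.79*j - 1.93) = 17.366*j^4 - 1.4717*j^3 + 10.3833*j^2 + 16.0897*j - 12.0625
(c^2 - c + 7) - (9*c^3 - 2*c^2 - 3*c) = -9*c^3 + 3*c^2 + 2*c + 7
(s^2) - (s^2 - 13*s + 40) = 13*s - 40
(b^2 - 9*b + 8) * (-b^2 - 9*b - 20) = -b^4 + 53*b^2 + 108*b - 160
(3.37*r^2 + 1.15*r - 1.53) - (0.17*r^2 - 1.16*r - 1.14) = 3.2*r^2 + 2.31*r - 0.39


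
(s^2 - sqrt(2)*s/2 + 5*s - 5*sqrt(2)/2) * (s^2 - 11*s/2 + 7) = s^4 - sqrt(2)*s^3/2 - s^3/2 - 41*s^2/2 + sqrt(2)*s^2/4 + 41*sqrt(2)*s/4 + 35*s - 35*sqrt(2)/2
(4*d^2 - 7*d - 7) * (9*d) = 36*d^3 - 63*d^2 - 63*d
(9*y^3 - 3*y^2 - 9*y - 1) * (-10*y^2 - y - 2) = -90*y^5 + 21*y^4 + 75*y^3 + 25*y^2 + 19*y + 2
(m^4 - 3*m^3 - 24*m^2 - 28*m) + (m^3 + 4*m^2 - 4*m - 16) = m^4 - 2*m^3 - 20*m^2 - 32*m - 16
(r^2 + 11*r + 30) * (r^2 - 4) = r^4 + 11*r^3 + 26*r^2 - 44*r - 120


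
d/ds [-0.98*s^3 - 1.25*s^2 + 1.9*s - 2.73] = -2.94*s^2 - 2.5*s + 1.9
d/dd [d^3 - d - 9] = 3*d^2 - 1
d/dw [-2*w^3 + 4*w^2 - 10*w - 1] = -6*w^2 + 8*w - 10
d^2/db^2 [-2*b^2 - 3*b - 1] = -4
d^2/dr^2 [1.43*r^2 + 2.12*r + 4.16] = 2.86000000000000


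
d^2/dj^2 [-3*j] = 0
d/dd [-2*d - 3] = -2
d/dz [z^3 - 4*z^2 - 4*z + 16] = 3*z^2 - 8*z - 4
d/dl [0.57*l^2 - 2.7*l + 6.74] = 1.14*l - 2.7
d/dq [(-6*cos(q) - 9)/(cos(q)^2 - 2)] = 6*(sin(q)^2 - 3*cos(q) - 3)*sin(q)/(cos(q)^2 - 2)^2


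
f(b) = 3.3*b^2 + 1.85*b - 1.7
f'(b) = 6.6*b + 1.85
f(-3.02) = 22.81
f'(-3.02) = -18.08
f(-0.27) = -1.96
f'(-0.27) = 0.07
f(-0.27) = -1.96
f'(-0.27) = 0.07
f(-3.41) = 30.36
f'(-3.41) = -20.66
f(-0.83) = -0.96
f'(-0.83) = -3.63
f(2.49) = 23.37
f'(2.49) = 18.28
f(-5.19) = 77.59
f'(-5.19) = -32.40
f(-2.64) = 16.42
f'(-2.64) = -15.57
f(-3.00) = 22.45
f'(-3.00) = -17.95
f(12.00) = 495.70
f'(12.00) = 81.05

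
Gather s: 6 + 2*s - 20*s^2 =-20*s^2 + 2*s + 6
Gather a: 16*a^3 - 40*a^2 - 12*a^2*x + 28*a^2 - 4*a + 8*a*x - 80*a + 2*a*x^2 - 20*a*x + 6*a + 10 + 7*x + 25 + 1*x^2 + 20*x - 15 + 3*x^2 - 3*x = 16*a^3 + a^2*(-12*x - 12) + a*(2*x^2 - 12*x - 78) + 4*x^2 + 24*x + 20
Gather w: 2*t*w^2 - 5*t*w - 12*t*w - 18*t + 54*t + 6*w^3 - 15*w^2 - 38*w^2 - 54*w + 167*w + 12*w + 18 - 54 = 36*t + 6*w^3 + w^2*(2*t - 53) + w*(125 - 17*t) - 36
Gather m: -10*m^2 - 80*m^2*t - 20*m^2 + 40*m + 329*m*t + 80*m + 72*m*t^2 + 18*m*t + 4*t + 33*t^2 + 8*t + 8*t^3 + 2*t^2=m^2*(-80*t - 30) + m*(72*t^2 + 347*t + 120) + 8*t^3 + 35*t^2 + 12*t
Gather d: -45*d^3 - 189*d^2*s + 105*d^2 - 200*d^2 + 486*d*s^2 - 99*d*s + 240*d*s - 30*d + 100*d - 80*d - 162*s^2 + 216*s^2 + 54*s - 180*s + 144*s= -45*d^3 + d^2*(-189*s - 95) + d*(486*s^2 + 141*s - 10) + 54*s^2 + 18*s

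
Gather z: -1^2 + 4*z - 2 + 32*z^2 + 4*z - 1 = 32*z^2 + 8*z - 4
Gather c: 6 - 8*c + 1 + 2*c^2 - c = 2*c^2 - 9*c + 7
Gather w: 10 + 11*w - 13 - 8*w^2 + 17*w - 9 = -8*w^2 + 28*w - 12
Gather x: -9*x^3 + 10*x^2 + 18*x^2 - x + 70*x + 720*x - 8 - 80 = -9*x^3 + 28*x^2 + 789*x - 88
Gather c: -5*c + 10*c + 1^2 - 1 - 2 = 5*c - 2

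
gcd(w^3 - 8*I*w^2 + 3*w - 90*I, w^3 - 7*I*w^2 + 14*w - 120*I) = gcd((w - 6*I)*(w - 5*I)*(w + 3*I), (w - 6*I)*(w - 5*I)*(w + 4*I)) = w^2 - 11*I*w - 30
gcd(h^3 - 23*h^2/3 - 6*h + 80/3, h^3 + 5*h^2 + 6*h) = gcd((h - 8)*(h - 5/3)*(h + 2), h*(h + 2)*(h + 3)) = h + 2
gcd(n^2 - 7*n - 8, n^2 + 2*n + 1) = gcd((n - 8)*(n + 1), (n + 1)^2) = n + 1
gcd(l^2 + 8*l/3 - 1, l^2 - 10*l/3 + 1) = l - 1/3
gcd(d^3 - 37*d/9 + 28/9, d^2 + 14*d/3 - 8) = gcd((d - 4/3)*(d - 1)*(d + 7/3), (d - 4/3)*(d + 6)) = d - 4/3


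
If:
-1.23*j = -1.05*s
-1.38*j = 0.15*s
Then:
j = 0.00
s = 0.00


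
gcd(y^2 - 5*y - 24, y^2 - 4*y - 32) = y - 8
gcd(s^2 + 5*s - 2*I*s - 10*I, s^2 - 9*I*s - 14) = s - 2*I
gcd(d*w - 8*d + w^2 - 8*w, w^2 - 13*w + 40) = w - 8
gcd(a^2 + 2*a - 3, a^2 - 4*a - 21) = a + 3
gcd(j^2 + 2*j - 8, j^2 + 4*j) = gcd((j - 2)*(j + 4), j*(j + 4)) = j + 4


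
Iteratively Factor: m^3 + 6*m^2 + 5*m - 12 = (m + 4)*(m^2 + 2*m - 3) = (m + 3)*(m + 4)*(m - 1)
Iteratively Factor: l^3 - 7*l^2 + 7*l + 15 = (l - 3)*(l^2 - 4*l - 5) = (l - 3)*(l + 1)*(l - 5)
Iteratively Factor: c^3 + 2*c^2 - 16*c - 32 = (c + 4)*(c^2 - 2*c - 8) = (c - 4)*(c + 4)*(c + 2)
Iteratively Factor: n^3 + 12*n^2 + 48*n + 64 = (n + 4)*(n^2 + 8*n + 16) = (n + 4)^2*(n + 4)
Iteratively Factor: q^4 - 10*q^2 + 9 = (q - 3)*(q^3 + 3*q^2 - q - 3) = (q - 3)*(q + 1)*(q^2 + 2*q - 3) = (q - 3)*(q - 1)*(q + 1)*(q + 3)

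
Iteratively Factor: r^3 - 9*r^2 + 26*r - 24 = (r - 3)*(r^2 - 6*r + 8) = (r - 3)*(r - 2)*(r - 4)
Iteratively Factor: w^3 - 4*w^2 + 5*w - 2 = (w - 2)*(w^2 - 2*w + 1) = (w - 2)*(w - 1)*(w - 1)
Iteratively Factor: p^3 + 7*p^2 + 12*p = (p + 3)*(p^2 + 4*p) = (p + 3)*(p + 4)*(p)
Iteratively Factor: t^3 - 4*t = (t - 2)*(t^2 + 2*t) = t*(t - 2)*(t + 2)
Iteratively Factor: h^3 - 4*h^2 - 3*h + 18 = (h - 3)*(h^2 - h - 6) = (h - 3)*(h + 2)*(h - 3)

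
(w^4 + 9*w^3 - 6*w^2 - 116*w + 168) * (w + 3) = w^5 + 12*w^4 + 21*w^3 - 134*w^2 - 180*w + 504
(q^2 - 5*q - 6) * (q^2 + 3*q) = q^4 - 2*q^3 - 21*q^2 - 18*q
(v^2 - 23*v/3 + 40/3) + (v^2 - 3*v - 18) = 2*v^2 - 32*v/3 - 14/3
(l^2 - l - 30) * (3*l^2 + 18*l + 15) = 3*l^4 + 15*l^3 - 93*l^2 - 555*l - 450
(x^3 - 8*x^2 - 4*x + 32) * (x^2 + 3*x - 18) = x^5 - 5*x^4 - 46*x^3 + 164*x^2 + 168*x - 576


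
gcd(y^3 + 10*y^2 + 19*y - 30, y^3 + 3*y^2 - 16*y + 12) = y^2 + 5*y - 6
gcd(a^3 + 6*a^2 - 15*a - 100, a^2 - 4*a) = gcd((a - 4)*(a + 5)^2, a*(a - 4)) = a - 4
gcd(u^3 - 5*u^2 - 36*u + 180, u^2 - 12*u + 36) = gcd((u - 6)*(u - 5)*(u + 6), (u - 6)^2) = u - 6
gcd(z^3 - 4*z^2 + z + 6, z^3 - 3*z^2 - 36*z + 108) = z - 3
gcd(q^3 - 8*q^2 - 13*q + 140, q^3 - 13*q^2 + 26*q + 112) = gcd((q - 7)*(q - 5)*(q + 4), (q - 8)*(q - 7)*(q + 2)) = q - 7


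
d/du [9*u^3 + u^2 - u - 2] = 27*u^2 + 2*u - 1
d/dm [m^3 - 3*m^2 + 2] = 3*m*(m - 2)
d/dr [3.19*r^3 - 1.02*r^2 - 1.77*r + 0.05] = 9.57*r^2 - 2.04*r - 1.77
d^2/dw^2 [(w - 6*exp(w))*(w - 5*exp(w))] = -11*w*exp(w) + 120*exp(2*w) - 22*exp(w) + 2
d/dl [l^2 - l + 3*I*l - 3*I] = 2*l - 1 + 3*I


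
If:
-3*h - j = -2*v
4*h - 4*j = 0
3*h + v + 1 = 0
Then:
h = -1/5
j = -1/5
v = -2/5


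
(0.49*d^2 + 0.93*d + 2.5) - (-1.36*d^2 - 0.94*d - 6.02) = 1.85*d^2 + 1.87*d + 8.52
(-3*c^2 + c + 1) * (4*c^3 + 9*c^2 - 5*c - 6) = -12*c^5 - 23*c^4 + 28*c^3 + 22*c^2 - 11*c - 6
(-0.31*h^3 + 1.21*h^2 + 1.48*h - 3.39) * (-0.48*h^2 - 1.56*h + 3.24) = 0.1488*h^5 - 0.0972*h^4 - 3.6024*h^3 + 3.2388*h^2 + 10.0836*h - 10.9836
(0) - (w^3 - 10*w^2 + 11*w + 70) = -w^3 + 10*w^2 - 11*w - 70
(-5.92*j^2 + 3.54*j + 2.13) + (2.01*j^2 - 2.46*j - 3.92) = -3.91*j^2 + 1.08*j - 1.79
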